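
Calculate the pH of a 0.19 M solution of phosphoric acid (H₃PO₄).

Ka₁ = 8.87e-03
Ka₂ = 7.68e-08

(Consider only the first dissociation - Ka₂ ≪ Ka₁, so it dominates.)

First dissociation dominates. From Ka₁ = [H⁺][HA⁻]/[H₂A], x² + Ka₁·x − Ka₁·C = 0 with C = 0.19 M and Ka₁ = 8.87e-03. Solving: [H⁺] = (−Ka₁ + √(Ka₁² + 4·Ka₁·C)) / 2 = 3.6856e-02 M. pH = -log(3.6856e-02) = 1.43.

pH = 1.43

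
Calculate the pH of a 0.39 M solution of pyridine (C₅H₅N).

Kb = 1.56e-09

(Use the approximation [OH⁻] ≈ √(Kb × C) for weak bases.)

[OH⁻] = √(Kb × C) = √(1.56e-09 × 0.39) = 2.4666e-05. pOH = 4.61, pH = 14 - pOH

pH = 9.39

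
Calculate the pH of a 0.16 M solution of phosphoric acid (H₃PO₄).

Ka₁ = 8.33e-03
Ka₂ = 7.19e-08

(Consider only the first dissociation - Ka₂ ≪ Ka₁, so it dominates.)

First dissociation dominates. From Ka₁ = [H⁺][HA⁻]/[H₂A], x² + Ka₁·x − Ka₁·C = 0 with C = 0.16 M and Ka₁ = 8.33e-03. Solving: [H⁺] = (−Ka₁ + √(Ka₁² + 4·Ka₁·C)) / 2 = 3.2579e-02 M. pH = -log(3.2579e-02) = 1.49.

pH = 1.49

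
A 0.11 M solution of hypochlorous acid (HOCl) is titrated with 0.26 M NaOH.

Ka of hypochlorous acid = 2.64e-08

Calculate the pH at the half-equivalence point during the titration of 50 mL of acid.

At half-equivalence [HA] = [A⁻], so Henderson-Hasselbalch gives pH = pKa = -log(2.64e-08) = 7.58.

pH = pKa = 7.58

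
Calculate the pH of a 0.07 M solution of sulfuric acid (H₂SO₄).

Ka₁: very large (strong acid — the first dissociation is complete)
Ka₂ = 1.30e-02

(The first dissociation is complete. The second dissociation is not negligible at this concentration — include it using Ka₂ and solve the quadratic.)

First dissociation is complete: [H⁺]₀ = [HSO₄⁻]₀ = C = 0.07 M. Second dissociation HSO₄⁻ ⇌ H⁺ + SO₄²⁻: let x = [SO₄²⁻]. Ka₂ = (C + x)·x / (C − x) = 1.30e-02 → x² + (C + Ka₂)·x − Ka₂·C = 0 → x² + 0.08300·x − 9.100e-04 = 0. x = (−0.08300 + √(0.08300² + 4 × 9.100e-04)) / 2 = 9.8055e-03 M. [H⁺] = C + x = 0.07 + 9.8055e-03 = 7.9805e-02 M. pH = -log(7.9805e-02) = 1.10.

pH = 1.10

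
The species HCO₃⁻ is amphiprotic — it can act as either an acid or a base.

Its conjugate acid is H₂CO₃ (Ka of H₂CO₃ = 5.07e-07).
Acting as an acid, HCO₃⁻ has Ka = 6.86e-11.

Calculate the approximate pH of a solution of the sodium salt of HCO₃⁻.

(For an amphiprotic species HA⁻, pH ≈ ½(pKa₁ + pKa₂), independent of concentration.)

pKa₁ = -log(5.07e-07) = 6.29; pKa₂ = -log(6.86e-11) = 10.16. For an amphiprotic species, pH ≈ ½(pKa₁ + pKa₂) = ½(6.29 + 10.16) = 8.23.

pH = 8.23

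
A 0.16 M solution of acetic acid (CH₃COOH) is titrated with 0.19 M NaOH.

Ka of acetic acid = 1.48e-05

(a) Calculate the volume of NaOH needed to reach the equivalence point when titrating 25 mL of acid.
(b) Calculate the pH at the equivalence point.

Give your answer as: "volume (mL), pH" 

moles acid = 0.16 × 25/1000 = 0.004 mol; V_base = moles/0.19 × 1000 = 21.1 mL. At equivalence only the conjugate base is present: [A⁻] = 0.004/0.046 = 8.6857e-02 M. Kb = Kw/Ka = 6.76e-10; [OH⁻] = √(Kb × [A⁻]) = 7.6608e-06; pOH = 5.12; pH = 14 - pOH = 8.88.

V = 21.1 mL, pH = 8.88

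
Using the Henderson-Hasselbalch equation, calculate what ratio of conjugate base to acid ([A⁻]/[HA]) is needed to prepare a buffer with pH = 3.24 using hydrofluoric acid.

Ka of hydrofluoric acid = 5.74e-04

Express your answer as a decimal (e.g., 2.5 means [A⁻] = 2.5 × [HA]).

pKa = -log(5.74e-04) = 3.2411. pH = pKa + log([A⁻]/[HA]), so log([A⁻]/[HA]) = pH − pKa = 3.24 − 3.2411 = -0.0011. [A⁻]/[HA] = 10^(-0.0011) = 0.997

[A⁻]/[HA] = 0.997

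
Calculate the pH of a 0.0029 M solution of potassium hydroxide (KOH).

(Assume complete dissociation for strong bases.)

[OH⁻] = 0.0029 M for strong base. pOH = -log[OH⁻] = 2.54, pH = 14 - pOH

pH = 11.46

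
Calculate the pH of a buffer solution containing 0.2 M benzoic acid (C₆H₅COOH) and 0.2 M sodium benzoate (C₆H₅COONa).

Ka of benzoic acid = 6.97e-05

pKa = -log(6.97e-05) = 4.16. pH = pKa + log([A⁻]/[HA]) = 4.16 + log(0.2/0.2)

pH = 4.16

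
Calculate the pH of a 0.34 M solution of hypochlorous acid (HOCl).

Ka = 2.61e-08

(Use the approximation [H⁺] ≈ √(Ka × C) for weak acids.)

[H⁺] = √(Ka × C) = √(2.61e-08 × 0.34) = 9.4202e-05. pH = -log(9.4202e-05)

pH = 4.03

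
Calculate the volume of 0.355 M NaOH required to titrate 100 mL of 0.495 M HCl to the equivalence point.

At equivalence: moles acid = moles base. moles HCl = 0.495 × 100/1000 = 0.0495 mol. V_base = moles / 0.355 × 1000 = 139.4 mL.

V_{base} = 139.4 mL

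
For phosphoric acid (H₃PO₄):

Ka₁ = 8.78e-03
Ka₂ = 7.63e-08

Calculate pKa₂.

pKa₂ = -log(Ka₂) = -log(7.63e-08) = 7.12.

pK_{a2} = 7.12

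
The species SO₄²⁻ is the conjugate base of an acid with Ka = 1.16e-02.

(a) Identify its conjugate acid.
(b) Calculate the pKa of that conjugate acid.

(a) The conjugate acid is formed by adding one H⁺ to SO₄²⁻, giving HSO₄⁻. (b) pKa = -log(Ka) = -log(1.16e-02) = 1.94.

Conjugate acid: HSO₄⁻; pK_a = 1.94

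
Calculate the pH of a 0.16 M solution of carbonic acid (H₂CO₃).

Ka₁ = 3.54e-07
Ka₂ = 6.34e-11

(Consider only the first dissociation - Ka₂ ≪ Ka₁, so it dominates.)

First dissociation dominates. From Ka₁ = [H⁺][HA⁻]/[H₂A], x² + Ka₁·x − Ka₁·C = 0 with C = 0.16 M and Ka₁ = 3.54e-07. Solving: [H⁺] = (−Ka₁ + √(Ka₁² + 4·Ka₁·C)) / 2 = 2.3781e-04 M. pH = -log(2.3781e-04) = 3.62.

pH = 3.62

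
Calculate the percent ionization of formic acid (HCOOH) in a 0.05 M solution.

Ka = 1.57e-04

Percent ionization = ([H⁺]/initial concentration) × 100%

Using Ka equilibrium: x² + Ka×x - Ka×C = 0. Solving: [H⁺] = 2.7244e-03. Percent = (2.7244e-03/0.05) × 100

Percent ionization = 5.45%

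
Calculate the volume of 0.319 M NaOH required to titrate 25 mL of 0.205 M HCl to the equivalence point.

At equivalence: moles acid = moles base. moles HCl = 0.205 × 25/1000 = 0.005125 mol. V_base = moles / 0.319 × 1000 = 16.1 mL.

V_{base} = 16.1 mL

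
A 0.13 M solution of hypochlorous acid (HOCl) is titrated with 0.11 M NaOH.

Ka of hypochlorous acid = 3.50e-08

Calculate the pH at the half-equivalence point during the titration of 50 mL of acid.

At half-equivalence [HA] = [A⁻], so Henderson-Hasselbalch gives pH = pKa = -log(3.50e-08) = 7.46.

pH = pKa = 7.46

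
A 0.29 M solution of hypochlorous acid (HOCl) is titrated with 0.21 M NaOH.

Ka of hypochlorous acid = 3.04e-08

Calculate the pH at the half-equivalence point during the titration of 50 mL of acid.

At half-equivalence [HA] = [A⁻], so Henderson-Hasselbalch gives pH = pKa = -log(3.04e-08) = 7.52.

pH = pKa = 7.52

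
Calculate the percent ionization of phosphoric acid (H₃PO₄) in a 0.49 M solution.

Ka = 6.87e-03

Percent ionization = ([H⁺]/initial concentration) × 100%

Using Ka equilibrium: x² + Ka×x - Ka×C = 0. Solving: [H⁺] = 5.4686e-02. Percent = (5.4686e-02/0.49) × 100

Percent ionization = 11.2%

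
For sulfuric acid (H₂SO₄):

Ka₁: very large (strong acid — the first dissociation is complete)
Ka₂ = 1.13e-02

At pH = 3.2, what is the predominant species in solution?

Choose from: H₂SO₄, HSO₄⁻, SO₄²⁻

The first dissociation is complete, so H₂SO₄ itself is never the predominant species in water; pKa₂ = -log(1.13e-02) = 1.95. For a polyprotic acid the predominant species crosses at each pKa: below pKa_n the protonated form dominates, above it the deprotonated form does. At pH = 3.2, the predominant species is SO₄²⁻.

SO₄²⁻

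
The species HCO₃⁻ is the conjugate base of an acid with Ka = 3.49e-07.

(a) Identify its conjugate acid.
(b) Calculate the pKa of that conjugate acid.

(a) The conjugate acid is formed by adding one H⁺ to HCO₃⁻, giving H₂CO₃. (b) pKa = -log(Ka) = -log(3.49e-07) = 6.46.

Conjugate acid: H₂CO₃; pK_a = 6.46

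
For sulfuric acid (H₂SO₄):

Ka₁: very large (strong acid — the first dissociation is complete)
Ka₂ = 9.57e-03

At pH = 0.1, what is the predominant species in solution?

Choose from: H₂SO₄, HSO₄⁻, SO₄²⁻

The first dissociation is complete, so H₂SO₄ itself is never the predominant species in water; pKa₂ = -log(9.57e-03) = 2.02. For a polyprotic acid the predominant species crosses at each pKa: below pKa_n the protonated form dominates, above it the deprotonated form does. At pH = 0.1, the predominant species is HSO₄⁻.

HSO₄⁻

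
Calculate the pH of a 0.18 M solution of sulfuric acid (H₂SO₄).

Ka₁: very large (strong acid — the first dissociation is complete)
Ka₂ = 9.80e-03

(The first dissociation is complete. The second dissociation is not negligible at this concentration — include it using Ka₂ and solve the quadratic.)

First dissociation is complete: [H⁺]₀ = [HSO₄⁻]₀ = C = 0.18 M. Second dissociation HSO₄⁻ ⇌ H⁺ + SO₄²⁻: let x = [SO₄²⁻]. Ka₂ = (C + x)·x / (C − x) = 9.80e-03 → x² + (C + Ka₂)·x − Ka₂·C = 0 → x² + 0.18980·x − 1.764e-03 = 0. x = (−0.18980 + √(0.18980² + 4 × 1.764e-03)) / 2 = 8.8787e-03 M. [H⁺] = C + x = 0.18 + 8.8787e-03 = 1.8888e-01 M. pH = -log(1.8888e-01) = 0.72.

pH = 0.72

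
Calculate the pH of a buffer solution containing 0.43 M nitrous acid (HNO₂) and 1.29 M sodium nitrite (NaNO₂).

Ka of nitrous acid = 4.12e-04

pKa = -log(4.12e-04) = 3.39. pH = pKa + log([A⁻]/[HA]) = 3.39 + log(1.29/0.43)

pH = 3.86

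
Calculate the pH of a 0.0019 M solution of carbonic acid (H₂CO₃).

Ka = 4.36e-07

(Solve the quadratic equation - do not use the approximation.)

x² + Ka×x - Ka×C = 0. Using quadratic formula: [H⁺] = 2.8565e-05

pH = 4.54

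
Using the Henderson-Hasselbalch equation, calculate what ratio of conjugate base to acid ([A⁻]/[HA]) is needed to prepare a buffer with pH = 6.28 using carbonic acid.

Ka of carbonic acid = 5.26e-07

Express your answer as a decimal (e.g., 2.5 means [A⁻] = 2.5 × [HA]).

pKa = -log(5.26e-07) = 6.2790. pH = pKa + log([A⁻]/[HA]), so log([A⁻]/[HA]) = pH − pKa = 6.28 − 6.2790 = 0.0010. [A⁻]/[HA] = 10^(0.0010) = 1.00

[A⁻]/[HA] = 1.00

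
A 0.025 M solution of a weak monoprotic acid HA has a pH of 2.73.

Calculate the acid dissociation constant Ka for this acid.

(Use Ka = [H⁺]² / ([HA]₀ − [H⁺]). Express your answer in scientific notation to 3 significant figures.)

[H⁺] = 10^(−pH) = 10^(−2.73) = 1.862e-03 M. For HA ⇌ H⁺ + A⁻, Ka = [H⁺][A⁻]/[HA] = [H⁺]² / ([HA]₀ − [H⁺]) = (1.862e-03)² / (0.025 − 1.862e-03) = 1.50e-04.

K_a = 1.50e-04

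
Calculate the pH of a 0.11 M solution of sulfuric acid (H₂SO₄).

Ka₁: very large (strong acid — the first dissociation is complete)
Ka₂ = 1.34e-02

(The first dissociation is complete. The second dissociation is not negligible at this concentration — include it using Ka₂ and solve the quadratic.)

First dissociation is complete: [H⁺]₀ = [HSO₄⁻]₀ = C = 0.11 M. Second dissociation HSO₄⁻ ⇌ H⁺ + SO₄²⁻: let x = [SO₄²⁻]. Ka₂ = (C + x)·x / (C − x) = 1.34e-02 → x² + (C + Ka₂)·x − Ka₂·C = 0 → x² + 0.12340·x − 1.474e-03 = 0. x = (−0.12340 + √(0.12340² + 4 × 1.474e-03)) / 2 = 1.0970e-02 M. [H⁺] = C + x = 0.11 + 1.0970e-02 = 1.2097e-01 M. pH = -log(1.2097e-01) = 0.92.

pH = 0.92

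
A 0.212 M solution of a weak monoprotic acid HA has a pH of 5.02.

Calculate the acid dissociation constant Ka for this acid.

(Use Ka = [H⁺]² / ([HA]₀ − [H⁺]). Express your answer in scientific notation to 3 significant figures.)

[H⁺] = 10^(−pH) = 10^(−5.02) = 9.550e-06 M. For HA ⇌ H⁺ + A⁻, Ka = [H⁺][A⁻]/[HA] = [H⁺]² / ([HA]₀ − [H⁺]) = (9.550e-06)² / (0.212 − 9.550e-06) = 4.30e-10.

K_a = 4.30e-10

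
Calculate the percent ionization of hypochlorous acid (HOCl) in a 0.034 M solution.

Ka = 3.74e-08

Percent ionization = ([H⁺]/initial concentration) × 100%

Using Ka equilibrium: x² + Ka×x - Ka×C = 0. Solving: [H⁺] = 3.5641e-05. Percent = (3.5641e-05/0.034) × 100

Percent ionization = 0.105%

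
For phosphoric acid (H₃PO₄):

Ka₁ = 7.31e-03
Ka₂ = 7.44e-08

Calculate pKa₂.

pKa₂ = -log(Ka₂) = -log(7.44e-08) = 7.13.

pK_{a2} = 7.13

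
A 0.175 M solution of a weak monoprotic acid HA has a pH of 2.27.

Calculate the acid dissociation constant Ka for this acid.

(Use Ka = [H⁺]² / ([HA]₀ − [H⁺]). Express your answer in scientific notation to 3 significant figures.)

[H⁺] = 10^(−pH) = 10^(−2.27) = 5.370e-03 M. For HA ⇌ H⁺ + A⁻, Ka = [H⁺][A⁻]/[HA] = [H⁺]² / ([HA]₀ − [H⁺]) = (5.370e-03)² / (0.175 − 5.370e-03) = 1.70e-04.

K_a = 1.70e-04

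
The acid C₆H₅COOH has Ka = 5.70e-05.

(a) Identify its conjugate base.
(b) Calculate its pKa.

(a) The conjugate base is formed by removing one H⁺ from C₆H₅COOH, giving C₆H₅COO⁻. (b) pKa = -log(Ka) = -log(5.70e-05) = 4.24.

Conjugate base: C₆H₅COO⁻; pK_a = 4.24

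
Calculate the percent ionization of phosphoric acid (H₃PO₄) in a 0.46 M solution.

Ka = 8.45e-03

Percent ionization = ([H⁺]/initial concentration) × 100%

Using Ka equilibrium: x² + Ka×x - Ka×C = 0. Solving: [H⁺] = 5.8264e-02. Percent = (5.8264e-02/0.46) × 100

Percent ionization = 12.7%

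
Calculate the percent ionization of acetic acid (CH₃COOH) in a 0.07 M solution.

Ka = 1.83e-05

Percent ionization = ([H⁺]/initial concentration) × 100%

Using Ka equilibrium: x² + Ka×x - Ka×C = 0. Solving: [H⁺] = 1.1227e-03. Percent = (1.1227e-03/0.07) × 100

Percent ionization = 1.6%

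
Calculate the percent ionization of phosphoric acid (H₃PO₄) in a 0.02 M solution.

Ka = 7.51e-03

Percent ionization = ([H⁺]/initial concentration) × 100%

Using Ka equilibrium: x² + Ka×x - Ka×C = 0. Solving: [H⁺] = 9.0630e-03. Percent = (9.0630e-03/0.02) × 100

Percent ionization = 45.3%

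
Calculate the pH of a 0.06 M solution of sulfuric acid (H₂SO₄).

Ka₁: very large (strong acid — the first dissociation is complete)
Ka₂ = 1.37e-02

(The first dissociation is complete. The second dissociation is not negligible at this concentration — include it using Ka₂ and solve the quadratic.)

First dissociation is complete: [H⁺]₀ = [HSO₄⁻]₀ = C = 0.06 M. Second dissociation HSO₄⁻ ⇌ H⁺ + SO₄²⁻: let x = [SO₄²⁻]. Ka₂ = (C + x)·x / (C − x) = 1.37e-02 → x² + (C + Ka₂)·x − Ka₂·C = 0 → x² + 0.07370·x − 8.220e-04 = 0. x = (−0.07370 + √(0.07370² + 4 × 8.220e-04)) / 2 = 9.8396e-03 M. [H⁺] = C + x = 0.06 + 9.8396e-03 = 6.9840e-02 M. pH = -log(6.9840e-02) = 1.16.

pH = 1.16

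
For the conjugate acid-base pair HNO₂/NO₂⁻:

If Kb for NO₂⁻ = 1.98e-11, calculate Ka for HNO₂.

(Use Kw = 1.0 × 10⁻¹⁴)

For a conjugate pair Ka × Kb = Kw, so Ka = Kw/Kb = 1.0 × 10⁻¹⁴ / 1.98e-11 = 5.05e-04.

K_a = 5.05e-04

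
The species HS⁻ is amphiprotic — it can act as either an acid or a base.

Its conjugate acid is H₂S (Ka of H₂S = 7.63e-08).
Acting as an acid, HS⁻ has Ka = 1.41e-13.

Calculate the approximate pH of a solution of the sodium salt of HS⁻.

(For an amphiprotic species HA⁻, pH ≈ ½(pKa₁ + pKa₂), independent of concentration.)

pKa₁ = -log(7.63e-08) = 7.12; pKa₂ = -log(1.41e-13) = 12.85. For an amphiprotic species, pH ≈ ½(pKa₁ + pKa₂) = ½(7.12 + 12.85) = 9.98.

pH = 9.98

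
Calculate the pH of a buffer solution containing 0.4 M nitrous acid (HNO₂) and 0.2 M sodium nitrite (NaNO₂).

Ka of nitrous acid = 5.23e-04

pKa = -log(5.23e-04) = 3.28. pH = pKa + log([A⁻]/[HA]) = 3.28 + log(0.2/0.4)

pH = 2.98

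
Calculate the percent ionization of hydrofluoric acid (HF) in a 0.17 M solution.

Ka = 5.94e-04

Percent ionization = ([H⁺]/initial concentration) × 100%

Using Ka equilibrium: x² + Ka×x - Ka×C = 0. Solving: [H⁺] = 9.7563e-03. Percent = (9.7563e-03/0.17) × 100

Percent ionization = 5.74%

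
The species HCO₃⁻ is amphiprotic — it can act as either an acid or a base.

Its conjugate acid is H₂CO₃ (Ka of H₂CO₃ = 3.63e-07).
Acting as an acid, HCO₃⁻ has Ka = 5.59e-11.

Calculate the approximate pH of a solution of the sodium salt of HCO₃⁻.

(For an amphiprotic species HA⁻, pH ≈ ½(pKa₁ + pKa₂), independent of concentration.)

pKa₁ = -log(3.63e-07) = 6.44; pKa₂ = -log(5.59e-11) = 10.25. For an amphiprotic species, pH ≈ ½(pKa₁ + pKa₂) = ½(6.44 + 10.25) = 8.35.

pH = 8.35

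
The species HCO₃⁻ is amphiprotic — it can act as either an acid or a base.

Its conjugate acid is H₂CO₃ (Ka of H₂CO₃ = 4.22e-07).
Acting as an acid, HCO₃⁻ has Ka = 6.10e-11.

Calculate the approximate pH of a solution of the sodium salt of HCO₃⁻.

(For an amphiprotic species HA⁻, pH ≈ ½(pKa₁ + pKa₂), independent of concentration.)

pKa₁ = -log(4.22e-07) = 6.37; pKa₂ = -log(6.10e-11) = 10.21. For an amphiprotic species, pH ≈ ½(pKa₁ + pKa₂) = ½(6.37 + 10.21) = 8.29.

pH = 8.29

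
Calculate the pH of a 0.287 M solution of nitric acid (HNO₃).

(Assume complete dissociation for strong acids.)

[H⁺] = 0.287 M for strong acid. pH = -log[H⁺] = -log(0.287)

pH = 0.54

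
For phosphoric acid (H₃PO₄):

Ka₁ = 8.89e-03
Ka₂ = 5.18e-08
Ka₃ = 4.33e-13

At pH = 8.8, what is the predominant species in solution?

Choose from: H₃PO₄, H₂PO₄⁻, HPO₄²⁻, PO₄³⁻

pKa₁ = 2.05, pKa₂ = 7.29, pKa₃ = 12.36. For a polyprotic acid the predominant species crosses at each pKa: below pKa_n the protonated form dominates, above it the deprotonated form does. At pH = 8.8, the predominant species is HPO₄²⁻.

HPO₄²⁻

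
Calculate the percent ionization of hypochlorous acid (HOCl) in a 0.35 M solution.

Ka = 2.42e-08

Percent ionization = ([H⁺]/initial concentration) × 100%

Using Ka equilibrium: x² + Ka×x - Ka×C = 0. Solving: [H⁺] = 9.2021e-05. Percent = (9.2021e-05/0.35) × 100

Percent ionization = 0.0263%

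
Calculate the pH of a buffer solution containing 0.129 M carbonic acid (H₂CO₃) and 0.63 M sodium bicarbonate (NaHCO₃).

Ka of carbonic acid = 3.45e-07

pKa = -log(3.45e-07) = 6.46. pH = pKa + log([A⁻]/[HA]) = 6.46 + log(0.63/0.129)

pH = 7.15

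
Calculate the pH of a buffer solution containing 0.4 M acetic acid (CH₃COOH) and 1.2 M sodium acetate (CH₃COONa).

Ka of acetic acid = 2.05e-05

pKa = -log(2.05e-05) = 4.69. pH = pKa + log([A⁻]/[HA]) = 4.69 + log(1.2/0.4)

pH = 5.17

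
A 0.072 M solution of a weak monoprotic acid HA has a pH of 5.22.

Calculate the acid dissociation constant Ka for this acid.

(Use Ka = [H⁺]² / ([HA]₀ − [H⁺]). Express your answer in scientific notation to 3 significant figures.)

[H⁺] = 10^(−pH) = 10^(−5.22) = 6.026e-06 M. For HA ⇌ H⁺ + A⁻, Ka = [H⁺][A⁻]/[HA] = [H⁺]² / ([HA]₀ − [H⁺]) = (6.026e-06)² / (0.072 − 6.026e-06) = 5.04e-10.

K_a = 5.04e-10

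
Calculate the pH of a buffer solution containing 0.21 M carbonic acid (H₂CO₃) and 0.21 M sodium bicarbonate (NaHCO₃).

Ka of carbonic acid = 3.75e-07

pKa = -log(3.75e-07) = 6.43. pH = pKa + log([A⁻]/[HA]) = 6.43 + log(0.21/0.21)

pH = 6.43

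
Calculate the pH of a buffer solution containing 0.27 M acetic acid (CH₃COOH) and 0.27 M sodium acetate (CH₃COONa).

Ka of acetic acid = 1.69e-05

pKa = -log(1.69e-05) = 4.77. pH = pKa + log([A⁻]/[HA]) = 4.77 + log(0.27/0.27)

pH = 4.77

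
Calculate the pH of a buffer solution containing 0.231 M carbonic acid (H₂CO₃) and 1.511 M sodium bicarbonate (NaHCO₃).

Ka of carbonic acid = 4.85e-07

pKa = -log(4.85e-07) = 6.31. pH = pKa + log([A⁻]/[HA]) = 6.31 + log(1.511/0.231)

pH = 7.13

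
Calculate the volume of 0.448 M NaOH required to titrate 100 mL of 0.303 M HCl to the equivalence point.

At equivalence: moles acid = moles base. moles HCl = 0.303 × 100/1000 = 0.0303 mol. V_base = moles / 0.448 × 1000 = 67.6 mL.

V_{base} = 67.6 mL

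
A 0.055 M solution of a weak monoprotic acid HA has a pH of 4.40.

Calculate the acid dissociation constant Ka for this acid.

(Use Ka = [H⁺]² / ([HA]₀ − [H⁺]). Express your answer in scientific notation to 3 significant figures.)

[H⁺] = 10^(−pH) = 10^(−4.40) = 3.981e-05 M. For HA ⇌ H⁺ + A⁻, Ka = [H⁺][A⁻]/[HA] = [H⁺]² / ([HA]₀ − [H⁺]) = (3.981e-05)² / (0.055 − 3.981e-05) = 2.88e-08.

K_a = 2.88e-08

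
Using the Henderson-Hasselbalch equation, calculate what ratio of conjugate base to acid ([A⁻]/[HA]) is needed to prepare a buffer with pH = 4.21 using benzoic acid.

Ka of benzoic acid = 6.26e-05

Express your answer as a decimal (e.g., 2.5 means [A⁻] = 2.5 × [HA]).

pKa = -log(6.26e-05) = 4.2034. pH = pKa + log([A⁻]/[HA]), so log([A⁻]/[HA]) = pH − pKa = 4.21 − 4.2034 = 0.0066. [A⁻]/[HA] = 10^(0.0066) = 1.02

[A⁻]/[HA] = 1.02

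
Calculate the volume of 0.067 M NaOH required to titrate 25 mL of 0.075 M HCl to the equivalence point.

At equivalence: moles acid = moles base. moles HCl = 0.075 × 25/1000 = 0.001875 mol. V_base = moles / 0.067 × 1000 = 28.0 mL.

V_{base} = 28.0 mL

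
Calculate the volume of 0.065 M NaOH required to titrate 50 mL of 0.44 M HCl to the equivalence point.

At equivalence: moles acid = moles base. moles HCl = 0.44 × 50/1000 = 0.022 mol. V_base = moles / 0.065 × 1000 = 338.5 mL.

V_{base} = 338.5 mL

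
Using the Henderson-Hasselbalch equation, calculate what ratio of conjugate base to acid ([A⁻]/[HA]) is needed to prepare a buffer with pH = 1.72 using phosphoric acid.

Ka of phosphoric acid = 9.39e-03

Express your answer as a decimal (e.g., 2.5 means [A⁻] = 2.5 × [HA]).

pKa = -log(9.39e-03) = 2.0273. pH = pKa + log([A⁻]/[HA]), so log([A⁻]/[HA]) = pH − pKa = 1.72 − 2.0273 = -0.3073. [A⁻]/[HA] = 10^(-0.3073) = 0.493

[A⁻]/[HA] = 0.493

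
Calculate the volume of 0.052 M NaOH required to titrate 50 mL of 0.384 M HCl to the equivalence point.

At equivalence: moles acid = moles base. moles HCl = 0.384 × 50/1000 = 0.0192 mol. V_base = moles / 0.052 × 1000 = 369.2 mL.

V_{base} = 369.2 mL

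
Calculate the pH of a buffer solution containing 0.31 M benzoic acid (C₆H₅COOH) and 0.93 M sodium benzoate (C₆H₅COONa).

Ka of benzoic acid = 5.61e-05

pKa = -log(5.61e-05) = 4.25. pH = pKa + log([A⁻]/[HA]) = 4.25 + log(0.93/0.31)

pH = 4.73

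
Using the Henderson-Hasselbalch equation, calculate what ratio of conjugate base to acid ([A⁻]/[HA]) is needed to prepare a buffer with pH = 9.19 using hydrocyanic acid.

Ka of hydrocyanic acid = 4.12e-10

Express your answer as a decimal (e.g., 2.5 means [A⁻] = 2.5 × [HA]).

pKa = -log(4.12e-10) = 9.3851. pH = pKa + log([A⁻]/[HA]), so log([A⁻]/[HA]) = pH − pKa = 9.19 − 9.3851 = -0.1951. [A⁻]/[HA] = 10^(-0.1951) = 0.638

[A⁻]/[HA] = 0.638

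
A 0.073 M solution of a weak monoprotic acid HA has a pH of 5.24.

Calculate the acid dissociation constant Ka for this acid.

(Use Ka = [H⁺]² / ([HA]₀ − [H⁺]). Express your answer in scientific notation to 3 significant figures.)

[H⁺] = 10^(−pH) = 10^(−5.24) = 5.754e-06 M. For HA ⇌ H⁺ + A⁻, Ka = [H⁺][A⁻]/[HA] = [H⁺]² / ([HA]₀ − [H⁺]) = (5.754e-06)² / (0.073 − 5.754e-06) = 4.54e-10.

K_a = 4.54e-10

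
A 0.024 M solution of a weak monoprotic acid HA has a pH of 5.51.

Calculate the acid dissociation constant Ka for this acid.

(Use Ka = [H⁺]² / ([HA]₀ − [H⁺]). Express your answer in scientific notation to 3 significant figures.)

[H⁺] = 10^(−pH) = 10^(−5.51) = 3.090e-06 M. For HA ⇌ H⁺ + A⁻, Ka = [H⁺][A⁻]/[HA] = [H⁺]² / ([HA]₀ − [H⁺]) = (3.090e-06)² / (0.024 − 3.090e-06) = 3.98e-10.

K_a = 3.98e-10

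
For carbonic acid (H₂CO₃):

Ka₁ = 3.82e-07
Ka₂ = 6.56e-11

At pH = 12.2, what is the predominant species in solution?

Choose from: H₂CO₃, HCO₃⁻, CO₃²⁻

pKa₁ = 6.42, pKa₂ = 10.18. For a polyprotic acid the predominant species crosses at each pKa: below pKa_n the protonated form dominates, above it the deprotonated form does. At pH = 12.2, the predominant species is CO₃²⁻.

CO₃²⁻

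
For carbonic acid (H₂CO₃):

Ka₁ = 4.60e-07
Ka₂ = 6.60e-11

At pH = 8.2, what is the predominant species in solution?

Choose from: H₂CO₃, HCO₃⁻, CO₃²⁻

pKa₁ = 6.34, pKa₂ = 10.18. For a polyprotic acid the predominant species crosses at each pKa: below pKa_n the protonated form dominates, above it the deprotonated form does. At pH = 8.2, the predominant species is HCO₃⁻.

HCO₃⁻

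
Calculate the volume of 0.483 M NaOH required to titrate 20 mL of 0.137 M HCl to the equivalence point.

At equivalence: moles acid = moles base. moles HCl = 0.137 × 20/1000 = 0.00274 mol. V_base = moles / 0.483 × 1000 = 5.7 mL.

V_{base} = 5.7 mL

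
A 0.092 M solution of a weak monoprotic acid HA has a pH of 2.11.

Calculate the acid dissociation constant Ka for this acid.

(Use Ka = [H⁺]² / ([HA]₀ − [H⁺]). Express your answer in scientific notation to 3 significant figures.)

[H⁺] = 10^(−pH) = 10^(−2.11) = 7.762e-03 M. For HA ⇌ H⁺ + A⁻, Ka = [H⁺][A⁻]/[HA] = [H⁺]² / ([HA]₀ − [H⁺]) = (7.762e-03)² / (0.092 − 7.762e-03) = 7.15e-04.

K_a = 7.15e-04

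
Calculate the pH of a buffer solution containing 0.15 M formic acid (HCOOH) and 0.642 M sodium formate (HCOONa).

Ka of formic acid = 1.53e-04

pKa = -log(1.53e-04) = 3.82. pH = pKa + log([A⁻]/[HA]) = 3.82 + log(0.642/0.15)

pH = 4.45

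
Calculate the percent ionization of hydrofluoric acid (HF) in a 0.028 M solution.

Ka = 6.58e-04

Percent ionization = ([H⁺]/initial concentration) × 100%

Using Ka equilibrium: x² + Ka×x - Ka×C = 0. Solving: [H⁺] = 3.9759e-03. Percent = (3.9759e-03/0.028) × 100

Percent ionization = 14.2%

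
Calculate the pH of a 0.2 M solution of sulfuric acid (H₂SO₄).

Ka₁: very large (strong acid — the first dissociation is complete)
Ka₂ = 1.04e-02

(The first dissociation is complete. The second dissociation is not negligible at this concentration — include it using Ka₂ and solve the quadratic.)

First dissociation is complete: [H⁺]₀ = [HSO₄⁻]₀ = C = 0.2 M. Second dissociation HSO₄⁻ ⇌ H⁺ + SO₄²⁻: let x = [SO₄²⁻]. Ka₂ = (C + x)·x / (C − x) = 1.04e-02 → x² + (C + Ka₂)·x − Ka₂·C = 0 → x² + 0.21040·x − 2.080e-03 = 0. x = (−0.21040 + √(0.21040² + 4 × 2.080e-03)) / 2 = 9.4605e-03 M. [H⁺] = C + x = 0.2 + 9.4605e-03 = 2.0946e-01 M. pH = -log(2.0946e-01) = 0.68.

pH = 0.68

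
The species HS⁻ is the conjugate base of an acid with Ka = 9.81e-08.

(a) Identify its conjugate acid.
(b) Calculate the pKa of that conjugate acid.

(a) The conjugate acid is formed by adding one H⁺ to HS⁻, giving H₂S. (b) pKa = -log(Ka) = -log(9.81e-08) = 7.01.

Conjugate acid: H₂S; pK_a = 7.01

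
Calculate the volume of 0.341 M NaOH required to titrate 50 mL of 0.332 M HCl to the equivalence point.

At equivalence: moles acid = moles base. moles HCl = 0.332 × 50/1000 = 0.0166 mol. V_base = moles / 0.341 × 1000 = 48.7 mL.

V_{base} = 48.7 mL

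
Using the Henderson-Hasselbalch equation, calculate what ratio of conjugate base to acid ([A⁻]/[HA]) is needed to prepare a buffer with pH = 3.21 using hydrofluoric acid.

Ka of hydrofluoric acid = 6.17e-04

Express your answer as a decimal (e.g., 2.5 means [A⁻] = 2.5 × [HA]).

pKa = -log(6.17e-04) = 3.2097. pH = pKa + log([A⁻]/[HA]), so log([A⁻]/[HA]) = pH − pKa = 3.21 − 3.2097 = 0.0003. [A⁻]/[HA] = 10^(0.0003) = 1.00

[A⁻]/[HA] = 1.00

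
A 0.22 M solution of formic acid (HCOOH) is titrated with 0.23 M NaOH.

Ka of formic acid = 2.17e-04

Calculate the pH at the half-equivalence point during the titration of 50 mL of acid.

At half-equivalence [HA] = [A⁻], so Henderson-Hasselbalch gives pH = pKa = -log(2.17e-04) = 3.66.

pH = pKa = 3.66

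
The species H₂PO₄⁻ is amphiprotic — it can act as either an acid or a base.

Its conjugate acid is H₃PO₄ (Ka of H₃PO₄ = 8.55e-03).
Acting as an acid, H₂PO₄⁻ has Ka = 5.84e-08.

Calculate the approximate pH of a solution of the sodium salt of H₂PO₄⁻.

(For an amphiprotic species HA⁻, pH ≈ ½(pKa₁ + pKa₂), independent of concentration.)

pKa₁ = -log(8.55e-03) = 2.07; pKa₂ = -log(5.84e-08) = 7.23. For an amphiprotic species, pH ≈ ½(pKa₁ + pKa₂) = ½(2.07 + 7.23) = 4.65.

pH = 4.65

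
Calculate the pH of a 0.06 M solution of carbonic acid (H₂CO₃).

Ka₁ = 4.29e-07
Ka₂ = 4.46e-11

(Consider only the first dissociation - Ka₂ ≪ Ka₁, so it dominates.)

First dissociation dominates. From Ka₁ = [H⁺][HA⁻]/[H₂A], x² + Ka₁·x − Ka₁·C = 0 with C = 0.06 M and Ka₁ = 4.29e-07. Solving: [H⁺] = (−Ka₁ + √(Ka₁² + 4·Ka₁·C)) / 2 = 1.6022e-04 M. pH = -log(1.6022e-04) = 3.80.

pH = 3.80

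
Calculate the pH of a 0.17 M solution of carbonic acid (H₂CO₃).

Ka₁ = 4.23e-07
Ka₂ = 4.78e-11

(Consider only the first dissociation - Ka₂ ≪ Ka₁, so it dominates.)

First dissociation dominates. From Ka₁ = [H⁺][HA⁻]/[H₂A], x² + Ka₁·x − Ka₁·C = 0 with C = 0.17 M and Ka₁ = 4.23e-07. Solving: [H⁺] = (−Ka₁ + √(Ka₁² + 4·Ka₁·C)) / 2 = 2.6795e-04 M. pH = -log(2.6795e-04) = 3.57.

pH = 3.57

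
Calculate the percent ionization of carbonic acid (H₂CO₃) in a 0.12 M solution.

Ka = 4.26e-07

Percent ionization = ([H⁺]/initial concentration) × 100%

Using Ka equilibrium: x² + Ka×x - Ka×C = 0. Solving: [H⁺] = 2.2588e-04. Percent = (2.2588e-04/0.12) × 100

Percent ionization = 0.188%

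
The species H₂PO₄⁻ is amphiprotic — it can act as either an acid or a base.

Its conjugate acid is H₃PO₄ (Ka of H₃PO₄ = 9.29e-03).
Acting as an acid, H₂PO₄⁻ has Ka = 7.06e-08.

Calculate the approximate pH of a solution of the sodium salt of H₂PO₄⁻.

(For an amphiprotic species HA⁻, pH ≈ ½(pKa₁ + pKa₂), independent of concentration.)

pKa₁ = -log(9.29e-03) = 2.03; pKa₂ = -log(7.06e-08) = 7.15. For an amphiprotic species, pH ≈ ½(pKa₁ + pKa₂) = ½(2.03 + 7.15) = 4.59.

pH = 4.59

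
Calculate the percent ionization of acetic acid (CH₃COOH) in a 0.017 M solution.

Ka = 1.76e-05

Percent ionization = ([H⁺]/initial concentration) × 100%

Using Ka equilibrium: x² + Ka×x - Ka×C = 0. Solving: [H⁺] = 5.3826e-04. Percent = (5.3826e-04/0.017) × 100

Percent ionization = 3.17%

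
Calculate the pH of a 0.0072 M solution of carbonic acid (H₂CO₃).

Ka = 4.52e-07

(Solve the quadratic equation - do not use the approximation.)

x² + Ka×x - Ka×C = 0. Using quadratic formula: [H⁺] = 5.6822e-05

pH = 4.25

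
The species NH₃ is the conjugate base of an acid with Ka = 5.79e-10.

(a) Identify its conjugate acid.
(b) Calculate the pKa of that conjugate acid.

(a) The conjugate acid is formed by adding one H⁺ to NH₃, giving NH₄⁺. (b) pKa = -log(Ka) = -log(5.79e-10) = 9.24.

Conjugate acid: NH₄⁺; pK_a = 9.24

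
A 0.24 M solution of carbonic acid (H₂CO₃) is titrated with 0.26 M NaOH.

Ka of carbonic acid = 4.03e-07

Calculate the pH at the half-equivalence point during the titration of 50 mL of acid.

At half-equivalence [HA] = [A⁻], so Henderson-Hasselbalch gives pH = pKa = -log(4.03e-07) = 6.39.

pH = pKa = 6.39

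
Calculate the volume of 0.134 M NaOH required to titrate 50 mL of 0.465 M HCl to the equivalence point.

At equivalence: moles acid = moles base. moles HCl = 0.465 × 50/1000 = 0.02325 mol. V_base = moles / 0.134 × 1000 = 173.5 mL.

V_{base} = 173.5 mL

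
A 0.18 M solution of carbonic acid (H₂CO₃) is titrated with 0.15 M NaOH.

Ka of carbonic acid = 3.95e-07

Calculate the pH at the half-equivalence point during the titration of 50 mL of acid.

At half-equivalence [HA] = [A⁻], so Henderson-Hasselbalch gives pH = pKa = -log(3.95e-07) = 6.40.

pH = pKa = 6.40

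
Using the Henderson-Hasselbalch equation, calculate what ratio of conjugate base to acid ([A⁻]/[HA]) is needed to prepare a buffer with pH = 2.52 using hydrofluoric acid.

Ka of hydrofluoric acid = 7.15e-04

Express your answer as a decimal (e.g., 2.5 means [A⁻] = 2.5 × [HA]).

pKa = -log(7.15e-04) = 3.1457. pH = pKa + log([A⁻]/[HA]), so log([A⁻]/[HA]) = pH − pKa = 2.52 − 3.1457 = -0.6257. [A⁻]/[HA] = 10^(-0.6257) = 0.237

[A⁻]/[HA] = 0.237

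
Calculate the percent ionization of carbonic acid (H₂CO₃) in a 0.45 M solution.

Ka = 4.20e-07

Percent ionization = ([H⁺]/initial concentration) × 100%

Using Ka equilibrium: x² + Ka×x - Ka×C = 0. Solving: [H⁺] = 4.3453e-04. Percent = (4.3453e-04/0.45) × 100

Percent ionization = 0.0966%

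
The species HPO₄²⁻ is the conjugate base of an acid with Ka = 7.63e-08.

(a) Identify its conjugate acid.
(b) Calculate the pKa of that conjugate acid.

(a) The conjugate acid is formed by adding one H⁺ to HPO₄²⁻, giving H₂PO₄⁻. (b) pKa = -log(Ka) = -log(7.63e-08) = 7.12.

Conjugate acid: H₂PO₄⁻; pK_a = 7.12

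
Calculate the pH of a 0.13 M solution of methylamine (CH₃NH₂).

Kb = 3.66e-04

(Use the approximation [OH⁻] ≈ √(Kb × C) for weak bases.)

[OH⁻] = √(Kb × C) = √(3.66e-04 × 0.13) = 6.8978e-03. pOH = 2.16, pH = 14 - pOH

pH = 11.84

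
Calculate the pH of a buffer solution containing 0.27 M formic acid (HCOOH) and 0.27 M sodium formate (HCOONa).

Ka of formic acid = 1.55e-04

pKa = -log(1.55e-04) = 3.81. pH = pKa + log([A⁻]/[HA]) = 3.81 + log(0.27/0.27)

pH = 3.81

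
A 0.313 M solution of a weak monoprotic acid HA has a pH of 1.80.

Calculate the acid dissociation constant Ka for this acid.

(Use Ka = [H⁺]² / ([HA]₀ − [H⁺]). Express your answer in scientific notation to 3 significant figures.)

[H⁺] = 10^(−pH) = 10^(−1.80) = 1.585e-02 M. For HA ⇌ H⁺ + A⁻, Ka = [H⁺][A⁻]/[HA] = [H⁺]² / ([HA]₀ − [H⁺]) = (1.585e-02)² / (0.313 − 1.585e-02) = 8.45e-04.

K_a = 8.45e-04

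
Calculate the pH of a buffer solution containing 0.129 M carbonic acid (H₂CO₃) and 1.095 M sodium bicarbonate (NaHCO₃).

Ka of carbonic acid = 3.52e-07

pKa = -log(3.52e-07) = 6.45. pH = pKa + log([A⁻]/[HA]) = 6.45 + log(1.095/0.129)

pH = 7.38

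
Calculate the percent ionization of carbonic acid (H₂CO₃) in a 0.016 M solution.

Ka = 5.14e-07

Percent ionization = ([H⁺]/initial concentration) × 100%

Using Ka equilibrium: x² + Ka×x - Ka×C = 0. Solving: [H⁺] = 9.0430e-05. Percent = (9.0430e-05/0.016) × 100

Percent ionization = 0.565%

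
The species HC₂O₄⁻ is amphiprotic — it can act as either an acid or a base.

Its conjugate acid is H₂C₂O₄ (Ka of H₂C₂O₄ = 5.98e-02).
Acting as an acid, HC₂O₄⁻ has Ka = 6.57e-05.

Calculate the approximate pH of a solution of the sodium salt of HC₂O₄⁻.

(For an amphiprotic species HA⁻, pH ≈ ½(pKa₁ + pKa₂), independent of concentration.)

pKa₁ = -log(5.98e-02) = 1.22; pKa₂ = -log(6.57e-05) = 4.18. For an amphiprotic species, pH ≈ ½(pKa₁ + pKa₂) = ½(1.22 + 4.18) = 2.70.

pH = 2.70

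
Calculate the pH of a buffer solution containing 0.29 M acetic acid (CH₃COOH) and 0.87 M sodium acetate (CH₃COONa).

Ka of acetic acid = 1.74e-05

pKa = -log(1.74e-05) = 4.76. pH = pKa + log([A⁻]/[HA]) = 4.76 + log(0.87/0.29)

pH = 5.24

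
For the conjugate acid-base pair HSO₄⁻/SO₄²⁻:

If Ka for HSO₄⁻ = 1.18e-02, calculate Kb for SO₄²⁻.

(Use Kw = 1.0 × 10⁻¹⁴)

For a conjugate pair Ka × Kb = Kw, so Kb = Kw/Ka = 1.0 × 10⁻¹⁴ / 1.18e-02 = 8.47e-13.

K_b = 8.47e-13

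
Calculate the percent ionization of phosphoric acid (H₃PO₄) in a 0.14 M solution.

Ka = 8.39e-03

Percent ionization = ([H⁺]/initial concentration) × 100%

Using Ka equilibrium: x² + Ka×x - Ka×C = 0. Solving: [H⁺] = 3.0333e-02. Percent = (3.0333e-02/0.14) × 100

Percent ionization = 21.7%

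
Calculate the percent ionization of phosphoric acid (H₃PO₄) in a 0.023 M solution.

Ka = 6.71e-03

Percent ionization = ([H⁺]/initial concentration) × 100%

Using Ka equilibrium: x² + Ka×x - Ka×C = 0. Solving: [H⁺] = 9.5130e-03. Percent = (9.5130e-03/0.023) × 100

Percent ionization = 41.4%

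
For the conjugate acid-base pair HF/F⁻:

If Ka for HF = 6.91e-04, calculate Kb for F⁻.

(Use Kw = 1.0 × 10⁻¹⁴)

For a conjugate pair Ka × Kb = Kw, so Kb = Kw/Ka = 1.0 × 10⁻¹⁴ / 6.91e-04 = 1.45e-11.

K_b = 1.45e-11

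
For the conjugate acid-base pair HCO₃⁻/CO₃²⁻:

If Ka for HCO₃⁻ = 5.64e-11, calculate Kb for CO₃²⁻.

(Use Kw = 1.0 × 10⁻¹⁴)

For a conjugate pair Ka × Kb = Kw, so Kb = Kw/Ka = 1.0 × 10⁻¹⁴ / 5.64e-11 = 1.77e-04.

K_b = 1.77e-04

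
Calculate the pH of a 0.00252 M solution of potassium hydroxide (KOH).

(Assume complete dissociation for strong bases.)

[OH⁻] = 0.00252 M for strong base. pOH = -log[OH⁻] = 2.60, pH = 14 - pOH

pH = 11.40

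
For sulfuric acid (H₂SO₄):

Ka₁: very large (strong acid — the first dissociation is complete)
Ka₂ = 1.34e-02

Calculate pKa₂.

pKa₂ = -log(Ka₂) = -log(1.34e-02) = 1.87.

pK_{a2} = 1.87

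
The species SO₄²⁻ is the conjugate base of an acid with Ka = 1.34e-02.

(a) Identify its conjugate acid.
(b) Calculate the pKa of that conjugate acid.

(a) The conjugate acid is formed by adding one H⁺ to SO₄²⁻, giving HSO₄⁻. (b) pKa = -log(Ka) = -log(1.34e-02) = 1.87.

Conjugate acid: HSO₄⁻; pK_a = 1.87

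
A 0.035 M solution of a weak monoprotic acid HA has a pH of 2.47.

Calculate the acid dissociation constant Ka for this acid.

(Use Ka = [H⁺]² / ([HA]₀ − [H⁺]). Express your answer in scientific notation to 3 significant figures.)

[H⁺] = 10^(−pH) = 10^(−2.47) = 3.388e-03 M. For HA ⇌ H⁺ + A⁻, Ka = [H⁺][A⁻]/[HA] = [H⁺]² / ([HA]₀ − [H⁺]) = (3.388e-03)² / (0.035 − 3.388e-03) = 3.63e-04.

K_a = 3.63e-04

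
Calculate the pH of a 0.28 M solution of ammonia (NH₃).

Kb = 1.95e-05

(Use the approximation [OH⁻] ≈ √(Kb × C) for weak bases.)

[OH⁻] = √(Kb × C) = √(1.95e-05 × 0.28) = 2.3367e-03. pOH = 2.63, pH = 14 - pOH

pH = 11.37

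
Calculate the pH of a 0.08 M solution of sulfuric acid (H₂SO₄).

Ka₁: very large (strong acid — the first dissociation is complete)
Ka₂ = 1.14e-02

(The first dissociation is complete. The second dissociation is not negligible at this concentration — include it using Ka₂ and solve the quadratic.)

First dissociation is complete: [H⁺]₀ = [HSO₄⁻]₀ = C = 0.08 M. Second dissociation HSO₄⁻ ⇌ H⁺ + SO₄²⁻: let x = [SO₄²⁻]. Ka₂ = (C + x)·x / (C − x) = 1.14e-02 → x² + (C + Ka₂)·x − Ka₂·C = 0 → x² + 0.09140·x − 9.120e-04 = 0. x = (−0.09140 + √(0.09140² + 4 × 9.120e-04)) / 2 = 9.0767e-03 M. [H⁺] = C + x = 0.08 + 9.0767e-03 = 8.9077e-02 M. pH = -log(8.9077e-02) = 1.05.

pH = 1.05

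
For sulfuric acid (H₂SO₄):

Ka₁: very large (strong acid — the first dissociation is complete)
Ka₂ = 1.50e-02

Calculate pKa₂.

pKa₂ = -log(Ka₂) = -log(1.50e-02) = 1.82.

pK_{a2} = 1.82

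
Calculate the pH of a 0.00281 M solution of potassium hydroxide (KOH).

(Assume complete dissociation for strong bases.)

[OH⁻] = 0.00281 M for strong base. pOH = -log[OH⁻] = 2.55, pH = 14 - pOH

pH = 11.45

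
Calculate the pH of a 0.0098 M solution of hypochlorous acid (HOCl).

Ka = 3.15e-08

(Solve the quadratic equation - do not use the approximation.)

x² + Ka×x - Ka×C = 0. Using quadratic formula: [H⁺] = 1.7554e-05

pH = 4.76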